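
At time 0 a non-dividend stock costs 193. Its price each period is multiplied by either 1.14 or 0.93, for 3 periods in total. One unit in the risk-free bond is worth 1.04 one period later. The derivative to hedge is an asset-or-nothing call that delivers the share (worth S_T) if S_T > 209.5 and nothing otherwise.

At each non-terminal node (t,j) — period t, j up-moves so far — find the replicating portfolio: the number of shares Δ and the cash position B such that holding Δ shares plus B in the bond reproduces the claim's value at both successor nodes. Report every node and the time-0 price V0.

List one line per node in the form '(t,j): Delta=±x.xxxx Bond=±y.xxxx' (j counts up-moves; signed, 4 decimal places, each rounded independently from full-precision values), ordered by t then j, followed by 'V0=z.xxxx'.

(0,0): Delta=2.9842 Bond=-458.1394
(1,0): Delta=3.1170 Bond=-500.2883
(1,1): Delta=2.8858 Bond=-454.8075
(2,0): Delta=0.0000 Bond=0.0000
(2,1): Delta=5.4286 Bond=-993.2996
(2,2): Delta=1.0000 Bond=0.0000
V0=117.8164

Risk-neutral probability p* = (R−d)/(u−d) = (1.04−0.93)/(1.14−0.93) = 0.5238.
Terminal payoffs: V(3,0)=0.0000, V(3,1)=0.0000, V(3,2)=233.2652, V(3,3)=285.9380
  t=2,j=0: stock 166.9257 → up 190.2953 (V=0.0000), down 155.2409 (V=0.0000). Price 0.0000; hedge Δ=0.0000, bond B=0.0000.
  t=2,j=1: stock 204.6186 → up 233.2652 (V=233.2652), down 190.2953 (V=0.0000). Price 117.4871; hedge Δ=5.4286, bond B=-993.2996.
  t=2,j=2: stock 250.8228 → up 285.9380 (V=285.9380), down 233.2652 (V=233.2652). Price 250.8228; hedge Δ=1.0000, bond B=0.0000.
  t=1,j=0: stock 179.4900 → up 204.6186 (V=117.4871), down 166.9257 (V=0.0000). Price 59.1739; hedge Δ=3.1170, bond B=-500.2883.
  t=1,j=1: stock 220.0200 → up 250.8228 (V=250.8228), down 204.6186 (V=117.4871). Price 180.1246; hedge Δ=2.8858, bond B=-454.8075.
  t=0,j=0: stock 193.0000 → up 220.0200 (V=180.1246), down 179.4900 (V=59.1739). Price 117.8164; hedge Δ=2.9842, bond B=-458.1394.
Check: Δ(0,0)·S0 + B(0,0) = 117.8164 = V0.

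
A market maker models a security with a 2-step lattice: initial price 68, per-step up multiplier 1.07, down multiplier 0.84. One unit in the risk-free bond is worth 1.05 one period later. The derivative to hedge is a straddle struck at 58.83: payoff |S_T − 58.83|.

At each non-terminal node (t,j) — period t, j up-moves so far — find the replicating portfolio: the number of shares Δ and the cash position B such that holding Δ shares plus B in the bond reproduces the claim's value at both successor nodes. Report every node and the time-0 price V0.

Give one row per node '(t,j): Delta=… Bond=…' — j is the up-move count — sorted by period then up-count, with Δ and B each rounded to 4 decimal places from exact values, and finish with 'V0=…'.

(0,0): Delta=0.8851 Bond=-45.3988
(1,0): Delta=-0.6516 Bond=40.1093
(1,1): Delta=1.0000 Bond=-56.0286
V0=14.7883

Under the risk-neutral measure, an up-move has probability p* = (R−d)/(u−d) = 0.9130 and values discount at R = 1.05.
Payoff layer (t=2): V(2,0)=10.8492, V(2,1)=2.2884, V(2,2)=19.0232
  t=1,j=0: stock 57.1200 → up 61.1184 (V=2.2884), down 47.9808 (V=10.8492). Price 2.8884; hedge Δ=-0.6516, bond B=40.1093.
  t=1,j=1: stock 72.7600 → up 77.8532 (V=19.0232), down 61.1184 (V=2.2884). Price 16.7314; hedge Δ=1.0000, bond B=-56.0286.
  t=0,j=0: stock 68.0000 → up 72.7600 (V=16.7314), down 57.1200 (V=2.8884). Price 14.7883; hedge Δ=0.8851, bond B=-45.3988.
Check: Δ(0,0)·S0 + B(0,0) = 14.7883 = V0.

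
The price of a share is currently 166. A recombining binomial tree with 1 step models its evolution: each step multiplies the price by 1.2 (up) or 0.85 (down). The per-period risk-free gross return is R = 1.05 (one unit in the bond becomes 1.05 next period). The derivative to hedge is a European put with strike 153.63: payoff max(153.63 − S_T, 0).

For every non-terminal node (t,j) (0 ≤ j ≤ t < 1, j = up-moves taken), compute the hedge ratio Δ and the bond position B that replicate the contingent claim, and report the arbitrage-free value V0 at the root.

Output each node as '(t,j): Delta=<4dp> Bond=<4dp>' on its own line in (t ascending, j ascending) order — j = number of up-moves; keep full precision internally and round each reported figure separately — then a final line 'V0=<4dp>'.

(0,0): Delta=-0.2157 Bond=40.9143
V0=5.1143

Since d<R<u, set p* = (R−d)/(u−d) = 0.5714; price each node as the discounted p*-expectation of its children.
Payoff layer (t=1): V(1,0)=12.5300, V(1,1)=0.0000
  t=0,j=0: stock 166.0000 → up 199.2000 (V=0.0000), down 141.1000 (V=12.5300). Price 5.1143; hedge Δ=-0.2157, bond B=40.9143.
Root portfolio cost Δ·166+B reproduces V0=5.1143.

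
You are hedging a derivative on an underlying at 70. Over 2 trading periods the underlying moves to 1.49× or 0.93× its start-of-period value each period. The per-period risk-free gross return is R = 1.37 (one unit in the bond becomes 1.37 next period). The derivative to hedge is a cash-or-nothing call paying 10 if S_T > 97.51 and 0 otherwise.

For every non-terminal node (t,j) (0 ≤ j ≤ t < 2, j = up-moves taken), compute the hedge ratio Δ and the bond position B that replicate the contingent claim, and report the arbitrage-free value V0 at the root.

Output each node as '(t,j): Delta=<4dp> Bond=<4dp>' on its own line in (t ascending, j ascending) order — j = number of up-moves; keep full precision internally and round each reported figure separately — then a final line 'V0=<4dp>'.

(0,0): Delta=0.1463 Bond=-6.9521
(1,0): Delta=0.0000 Bond=0.0000
(1,1): Delta=0.1712 Bond=-12.1220
V0=3.2892

The replicating-portfolio and risk-neutral prices coincide; use p* = (1.37−0.93)/(1.49−0.93) = 0.7857 for the latter.
Payoff layer (t=2): V(2,0)=0.0000, V(2,1)=0.0000, V(2,2)=10.0000
  t=1,j=0: stock 65.1000 → up 96.9990 (V=0.0000), down 60.5430 (V=0.0000). Price 0.0000; hedge Δ=0.0000, bond B=0.0000.
  t=1,j=1: stock 104.3000 → up 155.4070 (V=10.0000), down 96.9990 (V=0.0000). Price 5.7351; hedge Δ=0.1712, bond B=-12.1220.
  t=0,j=0: stock 70.0000 → up 104.3000 (V=5.7351), down 65.1000 (V=0.0000). Price 3.2892; hedge Δ=0.1463, bond B=-6.9521.
Check: Δ(0,0)·S0 + B(0,0) = 3.2892 = V0.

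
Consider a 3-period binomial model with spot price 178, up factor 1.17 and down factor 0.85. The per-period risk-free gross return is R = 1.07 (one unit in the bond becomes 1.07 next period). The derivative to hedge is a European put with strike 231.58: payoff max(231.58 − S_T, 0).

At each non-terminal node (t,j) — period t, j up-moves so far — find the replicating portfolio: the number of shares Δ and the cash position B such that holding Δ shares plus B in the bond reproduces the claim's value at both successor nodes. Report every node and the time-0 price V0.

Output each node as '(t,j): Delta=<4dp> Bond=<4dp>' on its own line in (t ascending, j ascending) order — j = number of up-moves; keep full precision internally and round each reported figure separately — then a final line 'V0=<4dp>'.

(0,0): Delta=-0.6122 Bond=134.2012
(1,0): Delta=-1.0000 Bond=202.2709
(1,1): Delta=-0.4841 Bond=116.9245
(2,0): Delta=-1.0000 Bond=216.4299
(2,1): Delta=-1.0000 Bond=216.4299
(2,2): Delta=-0.3138 Bond=83.5997
V0=25.2314

Since d<R<u, set p* = (R−d)/(u−d) = 0.6875; price each node as the discounted p*-expectation of its children.
Payoff layer (t=3): V(3,0)=122.2658, V(3,1)=81.1122, V(3,2)=24.4654, V(3,3)=0.0000
Node (2,0) S=128.6050: V=(p*·81.1122+(1−p*)·122.2658)/1.07=87.8249; Δ=(81.1122−122.2658)/(150.4678−109.3142)=-1.0000; B=V−Δ·S=216.4299
Node (2,1) S=177.0210: V=(p*·24.4654+(1−p*)·81.1122)/1.07=39.4089; Δ=(24.4654−81.1122)/(207.1146−150.4678)=-1.0000; B=V−Δ·S=216.4299
Node (2,2) S=243.6642: V=(p*·0.0000+(1−p*)·24.4654)/1.07=7.1453; Δ=(0.0000−24.4654)/(285.0871−207.1146)=-0.3138; B=V−Δ·S=83.5997
Node (1,0) S=151.3000: V=(p*·39.4089+(1−p*)·87.8249)/1.07=50.9709; Δ=(39.4089−87.8249)/(177.0210−128.6050)=-1.0000; B=V−Δ·S=202.2709
Node (1,1) S=208.2600: V=(p*·7.1453+(1−p*)·39.4089)/1.07=16.1006; Δ=(7.1453−39.4089)/(243.6642−177.0210)=-0.4841; B=V−Δ·S=116.9245
Node (0,0) S=178.0000: V=(p*·16.1006+(1−p*)·50.9709)/1.07=25.2314; Δ=(16.1006−50.9709)/(208.2600−151.3000)=-0.6122; B=V−Δ·S=134.2012
The time-0 hedge costs 25.2314, which is the no-arbitrage price.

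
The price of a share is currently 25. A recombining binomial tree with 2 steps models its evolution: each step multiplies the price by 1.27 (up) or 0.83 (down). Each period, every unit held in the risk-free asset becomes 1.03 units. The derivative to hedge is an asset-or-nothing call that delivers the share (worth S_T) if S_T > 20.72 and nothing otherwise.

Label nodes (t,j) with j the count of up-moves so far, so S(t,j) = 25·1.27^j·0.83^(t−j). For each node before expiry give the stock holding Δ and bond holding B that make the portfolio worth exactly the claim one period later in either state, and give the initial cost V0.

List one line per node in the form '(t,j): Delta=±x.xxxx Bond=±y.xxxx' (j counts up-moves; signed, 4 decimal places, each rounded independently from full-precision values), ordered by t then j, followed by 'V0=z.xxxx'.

Under the risk-neutral measure, an up-move has probability p* = (R−d)/(u−d) = 0.4545 and values discount at R = 1.03.
Terminal payoffs: V(2,0)=0.0000, V(2,1)=26.3525, V(2,2)=40.3225
(1,0): S=20.7500. Δ = (V_up−V_dn)/(S_up−S_dn) = (26.3525−0.0000)/(26.3525−17.2225) = 2.8864. V = [p*·26.3525 + (1−p*)·0.0000]/1.03 = 11.6295. B = V − Δ·S = -48.2625.
(1,1): S=31.7500. Δ = (V_up−V_dn)/(S_up−S_dn) = (40.3225−26.3525)/(40.3225−26.3525) = 1.0000. V = [p*·40.3225 + (1−p*)·26.3525]/1.03 = 31.7500. B = V − Δ·S = 0.0000.
(0,0): S=25.0000. Δ = (V_up−V_dn)/(S_up−S_dn) = (31.7500−11.6295)/(31.7500−20.7500) = 1.8291. V = [p*·31.7500 + (1−p*)·11.6295]/1.03 = 20.1701. B = V − Δ·S = -25.5583.
Self-financing check: at every node Δ·S+B equals the discounted successor values.

(0,0): Delta=1.8291 Bond=-25.5583
(1,0): Delta=2.8864 Bond=-48.2625
(1,1): Delta=1.0000 Bond=0.0000
V0=20.1701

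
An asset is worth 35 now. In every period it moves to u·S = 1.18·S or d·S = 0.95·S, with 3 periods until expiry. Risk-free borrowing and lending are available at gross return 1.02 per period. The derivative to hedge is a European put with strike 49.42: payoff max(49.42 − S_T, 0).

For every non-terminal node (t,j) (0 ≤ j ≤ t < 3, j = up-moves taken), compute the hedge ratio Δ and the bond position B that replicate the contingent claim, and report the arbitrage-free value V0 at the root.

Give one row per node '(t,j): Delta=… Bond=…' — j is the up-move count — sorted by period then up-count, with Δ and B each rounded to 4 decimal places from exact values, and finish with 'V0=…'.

Under the risk-neutral measure, an up-move has probability p* = (R−d)/(u−d) = 0.3043 and values discount at R = 1.02.
At expiry t=3: V(3,0)=19.4119, V(3,1)=12.1468, V(3,2)=3.1227, V(3,3)=0.0000
Node (2,0) S=31.5875: V=(p*·12.1468+(1−p*)·19.4119)/1.02=16.8635; Δ=(12.1468−19.4119)/(37.2732−30.0081)=-1.0000; B=V−Δ·S=48.4510
Node (2,1) S=39.2350: V=(p*·3.1227+(1−p*)·12.1468)/1.02=9.2160; Δ=(3.1227−12.1468)/(46.2973−37.2732)=-1.0000; B=V−Δ·S=48.4510
Node (2,2) S=48.7340: V=(p*·0.0000+(1−p*)·3.1227)/1.02=2.1297; Δ=(0.0000−3.1227)/(57.5061−46.2973)=-0.2786; B=V−Δ·S=15.7067
Node (1,0) S=33.2500: V=(p*·9.2160+(1−p*)·16.8635)/1.02=14.2510; Δ=(9.2160−16.8635)/(39.2350−31.5875)=-1.0000; B=V−Δ·S=47.5010
Node (1,1) S=41.3000: V=(p*·2.1297+(1−p*)·9.2160)/1.02=6.9209; Δ=(2.1297−9.2160)/(48.7340−39.2350)=-0.7460; B=V−Δ·S=37.7307
Node (0,0) S=35.0000: V=(p*·6.9209+(1−p*)·14.2510)/1.02=11.7844; Δ=(6.9209−14.2510)/(41.3000−33.2500)=-0.9106; B=V−Δ·S=43.6543
Check: Δ(0,0)·S0 + B(0,0) = 11.7844 = V0.

(0,0): Delta=-0.9106 Bond=43.6543
(1,0): Delta=-1.0000 Bond=47.5010
(1,1): Delta=-0.7460 Bond=37.7307
(2,0): Delta=-1.0000 Bond=48.4510
(2,1): Delta=-1.0000 Bond=48.4510
(2,2): Delta=-0.2786 Bond=15.7067
V0=11.7844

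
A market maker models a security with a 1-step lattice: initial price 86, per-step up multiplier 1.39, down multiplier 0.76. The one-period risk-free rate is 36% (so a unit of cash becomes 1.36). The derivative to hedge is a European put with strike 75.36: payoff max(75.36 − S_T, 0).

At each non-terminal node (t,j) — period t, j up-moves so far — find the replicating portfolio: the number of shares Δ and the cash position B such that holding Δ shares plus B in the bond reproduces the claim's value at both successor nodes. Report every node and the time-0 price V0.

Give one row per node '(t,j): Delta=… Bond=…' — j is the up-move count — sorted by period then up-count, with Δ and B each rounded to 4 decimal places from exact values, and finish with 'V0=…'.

(0,0): Delta=-0.1846 Bond=16.2232
V0=0.3501

Risk-neutral probability p* = (R−d)/(u−d) = (1.36−0.76)/(1.39−0.76) = 0.9524.
Terminal payoffs: V(1,0)=10.0000, V(1,1)=0.0000
  t=0,j=0: stock 86.0000 → up 119.5400 (V=0.0000), down 65.3600 (V=10.0000). Price 0.3501; hedge Δ=-0.1846, bond B=16.2232.
Check: Δ(0,0)·S0 + B(0,0) = 0.3501 = V0.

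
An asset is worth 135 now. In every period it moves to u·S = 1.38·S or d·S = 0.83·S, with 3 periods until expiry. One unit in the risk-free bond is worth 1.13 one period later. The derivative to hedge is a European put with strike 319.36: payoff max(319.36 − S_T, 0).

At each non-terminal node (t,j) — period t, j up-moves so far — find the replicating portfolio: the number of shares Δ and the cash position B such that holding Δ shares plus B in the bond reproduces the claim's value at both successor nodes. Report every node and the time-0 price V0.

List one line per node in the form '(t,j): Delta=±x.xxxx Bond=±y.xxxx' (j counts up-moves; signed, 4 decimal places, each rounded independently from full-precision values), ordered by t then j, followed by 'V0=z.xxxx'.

(0,0): Delta=-0.8888 Bond=210.3078
(1,0): Delta=-1.0000 Bond=250.1057
(1,1): Delta=-0.8331 Bond=227.2663
(2,0): Delta=-1.0000 Bond=282.6195
(2,1): Delta=-1.0000 Bond=282.6195
(2,2): Delta=-0.7494 Bond=235.3038
V0=90.3173

Risk-neutral probability p* = (R−d)/(u−d) = (1.13−0.83)/(1.38−0.83) = 0.5455.
Terminal payoffs: V(3,0)=242.1688, V(3,1)=191.0179, V(3,2)=105.9720, V(3,3)=0.0000
(2,0): S=93.0015. Δ = (V_up−V_dn)/(S_up−S_dn) = (191.0179−242.1688)/(128.3421−77.1912) = -1.0000. V = [p*·191.0179 + (1−p*)·242.1688]/1.13 = 189.6180. B = V − Δ·S = 282.6195.
(2,1): S=154.6290. Δ = (V_up−V_dn)/(S_up−S_dn) = (105.9720−191.0179)/(213.3880−128.3421) = -1.0000. V = [p*·105.9720 + (1−p*)·191.0179]/1.13 = 127.9905. B = V − Δ·S = 282.6195.
(2,2): S=257.0940. Δ = (V_up−V_dn)/(S_up−S_dn) = (0.0000−105.9720)/(354.7897−213.3880) = -0.7494. V = [p*·0.0000 + (1−p*)·105.9720]/1.13 = 42.6275. B = V − Δ·S = 235.3038.
(1,0): S=112.0500. Δ = (V_up−V_dn)/(S_up−S_dn) = (127.9905−189.6180)/(154.6290−93.0015) = -1.0000. V = [p*·127.9905 + (1−p*)·189.6180]/1.13 = 138.0557. B = V − Δ·S = 250.1057.
(1,1): S=186.3000. Δ = (V_up−V_dn)/(S_up−S_dn) = (42.6275−127.9905)/(257.0940−154.6290) = -0.8331. V = [p*·42.6275 + (1−p*)·127.9905]/1.13 = 72.0609. B = V − Δ·S = 227.2663.
(0,0): S=135.0000. Δ = (V_up−V_dn)/(S_up−S_dn) = (72.0609−138.0557)/(186.3000−112.0500) = -0.8888. V = [p*·72.0609 + (1−p*)·138.0557]/1.13 = 90.3173. B = V − Δ·S = 210.3078.
Check: Δ(0,0)·S0 + B(0,0) = 90.3173 = V0.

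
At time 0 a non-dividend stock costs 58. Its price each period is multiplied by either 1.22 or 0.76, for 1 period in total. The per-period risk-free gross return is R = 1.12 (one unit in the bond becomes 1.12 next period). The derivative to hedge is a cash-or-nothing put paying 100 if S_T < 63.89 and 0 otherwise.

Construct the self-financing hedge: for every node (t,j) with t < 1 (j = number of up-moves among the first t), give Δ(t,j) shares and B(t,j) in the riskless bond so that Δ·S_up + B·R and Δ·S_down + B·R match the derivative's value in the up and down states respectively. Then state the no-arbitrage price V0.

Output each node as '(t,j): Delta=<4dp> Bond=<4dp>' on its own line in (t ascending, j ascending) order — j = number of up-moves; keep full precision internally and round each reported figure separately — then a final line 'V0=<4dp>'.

Under the risk-neutral measure, an up-move has probability p* = (R−d)/(u−d) = 0.7826 and values discount at R = 1.12.
At expiry t=1: V(1,0)=100.0000, V(1,1)=0.0000
Node (0,0) S=58.0000: V=(p*·0.0000+(1−p*)·100.0000)/1.12=19.4099; Δ=(0.0000−100.0000)/(70.7600−44.0800)=-3.7481; B=V−Δ·S=236.8012
Check: Δ(0,0)·S0 + B(0,0) = 19.4099 = V0.

(0,0): Delta=-3.7481 Bond=236.8012
V0=19.4099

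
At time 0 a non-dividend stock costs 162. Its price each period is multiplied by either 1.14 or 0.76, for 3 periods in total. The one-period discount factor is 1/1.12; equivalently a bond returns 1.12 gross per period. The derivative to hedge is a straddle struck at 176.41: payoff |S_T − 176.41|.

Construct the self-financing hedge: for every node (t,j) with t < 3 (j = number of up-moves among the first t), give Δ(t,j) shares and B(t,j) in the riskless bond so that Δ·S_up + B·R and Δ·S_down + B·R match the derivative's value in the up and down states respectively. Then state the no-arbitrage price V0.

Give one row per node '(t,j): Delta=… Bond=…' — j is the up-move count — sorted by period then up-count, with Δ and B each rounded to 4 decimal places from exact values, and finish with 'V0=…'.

(0,0): Delta=0.4784 Bond=-36.9529
(1,0): Delta=-1.0000 Bond=140.6330
(1,1): Delta=0.5332 Bond=-51.4995
(2,0): Delta=-1.0000 Bond=157.5089
(2,1): Delta=-1.0000 Bond=157.5089
(2,2): Delta=0.5899 Bond=-69.6344
V0=40.5474

Risk-neutral probability p* = (R−d)/(u−d) = (1.12−0.76)/(1.14−0.76) = 0.9474.
Terminal values V(3,·): V(3,0)=105.2959, V(3,1)=69.7388, V(3,2)=16.4032, V(3,3)=63.6001
  t=2,j=0: stock 93.5712 → up 106.6712 (V=69.7388), down 71.1141 (V=105.2959). Price 63.9377; hedge Δ=-1.0000, bond B=157.5089.
  t=2,j=1: stock 140.3568 → up 160.0068 (V=16.4032), down 106.6712 (V=69.7388). Price 17.1521; hedge Δ=-1.0000, bond B=157.5089.
  t=2,j=2: stock 210.5352 → up 240.0101 (V=63.6001), down 160.0068 (V=16.4032). Price 54.5679; hedge Δ=0.5899, bond B=-69.6344.
  t=1,j=0: stock 123.1200 → up 140.3568 (V=17.1521), down 93.5712 (V=63.9377). Price 17.5130; hedge Δ=-1.0000, bond B=140.6330.
  t=1,j=1: stock 184.6800 → up 210.5352 (V=54.5679), down 140.3568 (V=17.1521). Price 46.9631; hedge Δ=0.5332, bond B=-51.4995.
  t=0,j=0: stock 162.0000 → up 184.6800 (V=46.9631), down 123.1200 (V=17.5130). Price 40.5474; hedge Δ=0.4784, bond B=-36.9529.
Check: Δ(0,0)·S0 + B(0,0) = 40.5474 = V0.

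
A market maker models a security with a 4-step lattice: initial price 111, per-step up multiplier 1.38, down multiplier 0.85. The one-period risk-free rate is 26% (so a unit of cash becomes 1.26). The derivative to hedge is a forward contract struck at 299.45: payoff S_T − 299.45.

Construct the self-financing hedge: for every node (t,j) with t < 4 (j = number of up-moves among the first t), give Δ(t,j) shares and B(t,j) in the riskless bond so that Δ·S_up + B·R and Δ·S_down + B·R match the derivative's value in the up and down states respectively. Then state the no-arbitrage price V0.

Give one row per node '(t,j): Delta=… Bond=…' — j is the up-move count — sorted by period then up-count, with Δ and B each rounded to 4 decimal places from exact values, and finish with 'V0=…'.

Under the risk-neutral measure, an up-move has probability p* = (R−d)/(u−d) = 0.7736 and values discount at R = 1.26.
Terminal values V(4,·): V(4,0)=-241.5073, V(4,1)=-205.3783, V(4,2)=-146.7219, V(4,3)=-51.4914, V(4,4)=103.1181
Node (3,0) S=68.1679: V=(p*·-205.3783+(1−p*)·-241.5073)/1.26=-169.4909; Δ=(-205.3783−-241.5073)/(94.0717−57.9427)=1.0000; B=V−Δ·S=-237.6587
Node (3,1) S=110.6725: V=(p*·-146.7219+(1−p*)·-205.3783)/1.26=-126.9862; Δ=(-146.7219−-205.3783)/(152.7281−94.0717)=1.0000; B=V−Δ·S=-237.6587
Node (3,2) S=179.6801: V=(p*·-51.4914+(1−p*)·-146.7219)/1.26=-57.9786; Δ=(-51.4914−-146.7219)/(247.9586−152.7281)=1.0000; B=V−Δ·S=-237.6587
Node (3,3) S=291.7160: V=(p*·103.1181+(1−p*)·-51.4914)/1.26=54.0573; Δ=(103.1181−-51.4914)/(402.5681−247.9586)=1.0000; B=V−Δ·S=-237.6587
Node (2,0) S=80.1975: V=(p*·-126.9862+(1−p*)·-169.4909)/1.26=-108.4205; Δ=(-126.9862−-169.4909)/(110.6725−68.1679)=1.0000; B=V−Δ·S=-188.6180
Node (2,1) S=130.2030: V=(p*·-57.9786+(1−p*)·-126.9862)/1.26=-58.4150; Δ=(-57.9786−-126.9862)/(179.6801−110.6725)=1.0000; B=V−Δ·S=-188.6180
Node (2,2) S=211.3884: V=(p*·54.0573+(1−p*)·-57.9786)/1.26=22.7704; Δ=(54.0573−-57.9786)/(291.7160−179.6801)=1.0000; B=V−Δ·S=-188.6180
Node (1,0) S=94.3500: V=(p*·-58.4150+(1−p*)·-108.4205)/1.26=-55.3469; Δ=(-58.4150−-108.4205)/(130.2030−80.1975)=1.0000; B=V−Δ·S=-149.6969
Node (1,1) S=153.1800: V=(p*·22.7704+(1−p*)·-58.4150)/1.26=3.4831; Δ=(22.7704−-58.4150)/(211.3884−130.2030)=1.0000; B=V−Δ·S=-149.6969
Node (0,0) S=111.0000: V=(p*·3.4831+(1−p*)·-55.3469)/1.26=-7.8070; Δ=(3.4831−-55.3469)/(153.1800−94.3500)=1.0000; B=V−Δ·S=-118.8070
Each (Δ,B) replicates both successor values, so the strategy is self-financing and V0 is arbitrage-free.

(0,0): Delta=1.0000 Bond=-118.8070
(1,0): Delta=1.0000 Bond=-149.6969
(1,1): Delta=1.0000 Bond=-149.6969
(2,0): Delta=1.0000 Bond=-188.6180
(2,1): Delta=1.0000 Bond=-188.6180
(2,2): Delta=1.0000 Bond=-188.6180
(3,0): Delta=1.0000 Bond=-237.6587
(3,1): Delta=1.0000 Bond=-237.6587
(3,2): Delta=1.0000 Bond=-237.6587
(3,3): Delta=1.0000 Bond=-237.6587
V0=-7.8070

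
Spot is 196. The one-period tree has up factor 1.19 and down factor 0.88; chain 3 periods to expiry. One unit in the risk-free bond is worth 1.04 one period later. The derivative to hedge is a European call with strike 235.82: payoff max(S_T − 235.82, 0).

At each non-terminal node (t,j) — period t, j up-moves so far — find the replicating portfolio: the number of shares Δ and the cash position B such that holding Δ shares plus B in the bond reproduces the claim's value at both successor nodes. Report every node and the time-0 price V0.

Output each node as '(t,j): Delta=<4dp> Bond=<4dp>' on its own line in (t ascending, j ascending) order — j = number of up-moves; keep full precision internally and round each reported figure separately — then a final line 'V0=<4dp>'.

(0,0): Delta=0.4128 Bond=-66.4712
(1,0): Delta=0.0782 Bond=-11.4179
(1,1): Delta=0.6448 Bond=-123.2353
(2,0): Delta=0.0000 Bond=0.0000
(2,1): Delta=0.1325 Bond=-23.0070
(2,2): Delta=1.0000 Bond=-226.7500
V0=14.4447

No-arbitrage ⇒ martingale measure with p* = (R−d)/(u−d) = 0.5161.
Terminal values V(3,·): V(3,0)=0.0000, V(3,1)=0.0000, V(3,2)=8.4289, V(3,3)=94.4712
  t=2,j=0: stock 151.7824 → up 180.6211 (V=0.0000), down 133.5685 (V=0.0000). Price 0.0000; hedge Δ=0.0000, bond B=0.0000.
  t=2,j=1: stock 205.2512 → up 244.2489 (V=8.4289), down 180.6211 (V=0.0000). Price 4.1831; hedge Δ=0.1325, bond B=-23.0070.
  t=2,j=2: stock 277.5556 → up 330.2912 (V=94.4712), down 244.2489 (V=8.4289). Price 50.8056; hedge Δ=1.0000, bond B=-226.7500.
  t=1,j=0: stock 172.4800 → up 205.2512 (V=4.1831), down 151.7824 (V=0.0000). Price 2.0760; hedge Δ=0.0782, bond B=-11.4179.
  t=1,j=1: stock 233.2400 → up 277.5556 (V=50.8056), down 205.2512 (V=4.1831). Price 27.1599; hedge Δ=0.6448, bond B=-123.2353.
  t=0,j=0: stock 196.0000 → up 233.2400 (V=27.1599), down 172.4800 (V=2.0760). Price 14.4447; hedge Δ=0.4128, bond B=-66.4712.
Check: Δ(0,0)·S0 + B(0,0) = 14.4447 = V0.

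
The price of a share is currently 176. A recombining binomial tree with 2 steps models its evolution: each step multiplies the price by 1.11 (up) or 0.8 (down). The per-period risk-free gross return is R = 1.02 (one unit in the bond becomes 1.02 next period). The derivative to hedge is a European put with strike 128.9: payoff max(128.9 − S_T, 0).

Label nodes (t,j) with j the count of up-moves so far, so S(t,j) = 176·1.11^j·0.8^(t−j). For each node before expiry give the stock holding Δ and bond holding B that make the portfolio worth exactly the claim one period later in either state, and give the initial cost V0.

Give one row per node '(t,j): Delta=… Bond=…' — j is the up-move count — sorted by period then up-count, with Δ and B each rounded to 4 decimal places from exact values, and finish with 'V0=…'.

(0,0): Delta=-0.0848 Bond=16.2466
(1,0): Delta=-0.3725 Bond=57.0797
(1,1): Delta=0.0000 Bond=0.0000
V0=1.3173

The replicating-portfolio and risk-neutral prices coincide; use p* = (1.02−0.8)/(1.11−0.8) = 0.7097 for the latter.
Payoff layer (t=2): V(2,0)=16.2600, V(2,1)=0.0000, V(2,2)=0.0000
Node (1,0) S=140.8000: V=(p*·0.0000+(1−p*)·16.2600)/1.02=4.6281; Δ=(0.0000−16.2600)/(156.2880−112.6400)=-0.3725; B=V−Δ·S=57.0797
Node (1,1) S=195.3600: V=(p*·0.0000+(1−p*)·0.0000)/1.02=0.0000; Δ=(0.0000−0.0000)/(216.8496−156.2880)=0.0000; B=V−Δ·S=0.0000
Node (0,0) S=176.0000: V=(p*·0.0000+(1−p*)·4.6281)/1.02=1.3173; Δ=(0.0000−4.6281)/(195.3600−140.8000)=-0.0848; B=V−Δ·S=16.2466
Self-financing check: at every node Δ·S+B equals the discounted successor values.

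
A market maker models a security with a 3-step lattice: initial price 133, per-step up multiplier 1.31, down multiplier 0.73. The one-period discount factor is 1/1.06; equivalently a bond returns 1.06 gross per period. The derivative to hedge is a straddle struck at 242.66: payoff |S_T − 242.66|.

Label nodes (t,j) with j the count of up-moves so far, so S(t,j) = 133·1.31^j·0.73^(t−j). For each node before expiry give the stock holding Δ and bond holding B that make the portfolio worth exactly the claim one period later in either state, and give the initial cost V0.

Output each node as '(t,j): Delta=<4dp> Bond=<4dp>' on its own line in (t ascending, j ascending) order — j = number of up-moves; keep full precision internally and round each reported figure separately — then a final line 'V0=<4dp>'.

Risk-neutral probability p* = (R−d)/(u−d) = (1.06−0.73)/(1.31−0.73) = 0.5690.
Terminal values V(3,·): V(3,0)=190.9207, V(3,1)=149.8128, V(3,2)=76.0439, V(3,3)=56.3361
  t=2,j=0: stock 70.8757 → up 92.8472 (V=149.8128), down 51.7393 (V=190.9207). Price 158.0488; hedge Δ=-1.0000, bond B=228.9245.
  t=2,j=1: stock 127.1879 → up 166.6161 (V=76.0439), down 92.8472 (V=149.8128). Price 101.7366; hedge Δ=-1.0000, bond B=228.9245.
  t=2,j=2: stock 228.2413 → up 298.9961 (V=56.3361), down 166.6161 (V=76.0439). Price 61.1612; hedge Δ=-0.1489, bond B=95.1400.
  t=1,j=0: stock 97.0900 → up 127.1879 (V=101.7366), down 70.8757 (V=158.0488). Price 118.8765; hedge Δ=-1.0000, bond B=215.9665.
  t=1,j=1: stock 174.2300 → up 228.2413 (V=61.1612), down 127.1879 (V=101.7366). Price 74.1987; hedge Δ=-0.4015, bond B=144.1564.
  t=0,j=0: stock 133.0000 → up 174.2300 (V=74.1987), down 97.0900 (V=118.8765). Price 88.1664; hedge Δ=-0.5792, bond B=165.1972.
Self-financing check: at every node Δ·S+B equals the discounted successor values.

(0,0): Delta=-0.5792 Bond=165.1972
(1,0): Delta=-1.0000 Bond=215.9665
(1,1): Delta=-0.4015 Bond=144.1564
(2,0): Delta=-1.0000 Bond=228.9245
(2,1): Delta=-1.0000 Bond=228.9245
(2,2): Delta=-0.1489 Bond=95.1400
V0=88.1664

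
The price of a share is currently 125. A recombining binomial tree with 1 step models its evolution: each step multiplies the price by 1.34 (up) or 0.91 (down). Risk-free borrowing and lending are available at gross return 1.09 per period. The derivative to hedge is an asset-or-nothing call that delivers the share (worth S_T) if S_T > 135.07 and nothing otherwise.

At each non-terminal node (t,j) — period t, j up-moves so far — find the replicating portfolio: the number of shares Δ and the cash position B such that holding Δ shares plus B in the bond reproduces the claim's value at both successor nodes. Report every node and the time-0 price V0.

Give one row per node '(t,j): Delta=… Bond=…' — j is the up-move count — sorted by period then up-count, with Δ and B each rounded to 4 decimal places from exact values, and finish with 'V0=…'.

(0,0): Delta=3.1163 Bond=-325.2080
V0=64.3269

Risk-neutral probability p* = (R−d)/(u−d) = (1.09−0.91)/(1.34−0.91) = 0.4186.
Terminal values V(1,·): V(1,0)=0.0000, V(1,1)=167.5000
Node (0,0) S=125.0000: V=(p*·167.5000+(1−p*)·0.0000)/1.09=64.3269; Δ=(167.5000−0.0000)/(167.5000−113.7500)=3.1163; B=V−Δ·S=-325.2080
The time-0 hedge costs 64.3269, which is the no-arbitrage price.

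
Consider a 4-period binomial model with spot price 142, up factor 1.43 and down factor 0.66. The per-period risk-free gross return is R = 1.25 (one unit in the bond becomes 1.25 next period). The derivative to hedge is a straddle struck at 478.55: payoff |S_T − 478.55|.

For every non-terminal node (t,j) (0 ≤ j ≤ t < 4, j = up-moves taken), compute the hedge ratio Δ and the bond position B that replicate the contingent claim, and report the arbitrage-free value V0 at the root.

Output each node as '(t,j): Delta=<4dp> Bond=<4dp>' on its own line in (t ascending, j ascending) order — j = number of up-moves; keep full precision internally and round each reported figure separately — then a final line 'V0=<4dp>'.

(0,0): Delta=-0.5145 Bond=159.6118
(1,0): Delta=-1.0000 Bond=245.0176
(1,1): Delta=-0.4461 Bond=185.6326
(2,0): Delta=-1.0000 Bond=306.2720
(2,1): Delta=-1.0000 Bond=306.2720
(2,2): Delta=-0.3681 Bond=209.3939
(3,0): Delta=-1.0000 Bond=382.8400
(3,1): Delta=-1.0000 Bond=382.8400
(3,2): Delta=-1.0000 Bond=382.8400
(3,3): Delta=-0.2792 Bond=224.7973
V0=86.5555

Since d<R<u, set p* = (R−d)/(u−d) = 0.7662; price each node as the discounted p*-expectation of its children.
Terminal payoffs: V(4,0)=451.6059, V(4,1)=420.1711, V(4,2)=352.0623, V(4,3)=204.4933, V(4,4)=115.2395
Node (3,0) S=40.8244: V=(p*·420.1711+(1−p*)·451.6059)/1.25=342.0156; Δ=(420.1711−451.6059)/(58.3789−26.9441)=-1.0000; B=V−Δ·S=382.8400
Node (3,1) S=88.4529: V=(p*·352.0623+(1−p*)·420.1711)/1.25=294.3871; Δ=(352.0623−420.1711)/(126.4877−58.3789)=-1.0000; B=V−Δ·S=382.8400
Node (3,2) S=191.6480: V=(p*·204.4933+(1−p*)·352.0623)/1.25=191.1920; Δ=(204.4933−352.0623)/(274.0567−126.4877)=-1.0000; B=V−Δ·S=382.8400
Node (3,3) S=415.2374: V=(p*·115.2395+(1−p*)·204.4933)/1.25=108.8832; Δ=(115.2395−204.4933)/(593.7895−274.0567)=-0.2792; B=V−Δ·S=224.7973
Node (2,0) S=61.8552: V=(p*·294.3871+(1−p*)·342.0156)/1.25=244.4168; Δ=(294.3871−342.0156)/(88.4529−40.8244)=-1.0000; B=V−Δ·S=306.2720
Node (2,1) S=134.0196: V=(p*·191.1920+(1−p*)·294.3871)/1.25=172.2524; Δ=(191.1920−294.3871)/(191.6480−88.4529)=-1.0000; B=V−Δ·S=306.2720
Node (2,2) S=290.3758: V=(p*·108.8832+(1−p*)·191.1920)/1.25=102.4994; Δ=(108.8832−191.1920)/(415.2374−191.6480)=-0.3681; B=V−Δ·S=209.3939
Node (1,0) S=93.7200: V=(p*·172.2524+(1−p*)·244.4168)/1.25=151.2976; Δ=(172.2524−244.4168)/(134.0196−61.8552)=-1.0000; B=V−Δ·S=245.0176
Node (1,1) S=203.0600: V=(p*·102.4994+(1−p*)·172.2524)/1.25=95.0442; Δ=(102.4994−172.2524)/(290.3758−134.0196)=-0.4461; B=V−Δ·S=185.6326
Node (0,0) S=142.0000: V=(p*·95.0442+(1−p*)·151.2976)/1.25=86.5555; Δ=(95.0442−151.2976)/(203.0600−93.7200)=-0.5145; B=V−Δ·S=159.6118
The time-0 hedge costs 86.5555, which is the no-arbitrage price.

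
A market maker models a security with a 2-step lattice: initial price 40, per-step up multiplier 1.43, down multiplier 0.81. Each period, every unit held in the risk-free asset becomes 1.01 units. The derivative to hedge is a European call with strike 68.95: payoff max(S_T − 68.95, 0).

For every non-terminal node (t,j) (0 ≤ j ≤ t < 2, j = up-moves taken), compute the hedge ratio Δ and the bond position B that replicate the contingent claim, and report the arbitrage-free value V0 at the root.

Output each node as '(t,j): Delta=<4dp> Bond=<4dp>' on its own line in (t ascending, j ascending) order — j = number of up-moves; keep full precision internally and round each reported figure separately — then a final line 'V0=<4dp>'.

(0,0): Delta=0.1654 Bond=-5.3071
(1,0): Delta=0.0000 Bond=0.0000
(1,1): Delta=0.3622 Bond=-16.6165
V0=1.3104

The replicating-portfolio and risk-neutral prices coincide; use p* = (1.01−0.81)/(1.43−0.81) = 0.3226 for the latter.
At expiry t=2: V(2,0)=0.0000, V(2,1)=0.0000, V(2,2)=12.8460
  t=1,j=0: stock 32.4000 → up 46.3320 (V=0.0000), down 26.2440 (V=0.0000). Price 0.0000; hedge Δ=0.0000, bond B=0.0000.
  t=1,j=1: stock 57.2000 → up 81.7960 (V=12.8460), down 46.3320 (V=0.0000). Price 4.1028; hedge Δ=0.3622, bond B=-16.6165.
  t=0,j=0: stock 40.0000 → up 57.2000 (V=4.1028), down 32.4000 (V=0.0000). Price 1.3104; hedge Δ=0.1654, bond B=-5.3071.
Check: Δ(0,0)·S0 + B(0,0) = 1.3104 = V0.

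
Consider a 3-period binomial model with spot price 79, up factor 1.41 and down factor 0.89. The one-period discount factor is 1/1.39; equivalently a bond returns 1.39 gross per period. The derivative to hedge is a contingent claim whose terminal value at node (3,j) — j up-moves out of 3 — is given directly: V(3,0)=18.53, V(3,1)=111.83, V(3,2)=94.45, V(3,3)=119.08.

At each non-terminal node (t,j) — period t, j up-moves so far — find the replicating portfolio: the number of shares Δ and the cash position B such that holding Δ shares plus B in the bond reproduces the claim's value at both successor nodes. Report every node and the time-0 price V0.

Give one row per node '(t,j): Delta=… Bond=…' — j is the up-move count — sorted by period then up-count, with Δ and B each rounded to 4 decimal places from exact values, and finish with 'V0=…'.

(0,0): Delta=0.2724 Bond=21.8245
(1,0): Delta=-0.2582 Bond=67.6477
(1,1): Delta=0.2858 Bond=28.8436
(2,0): Delta=2.8673 Bond=-101.5515
(2,1): Delta=-0.3371 Bond=101.8536
(2,2): Delta=0.3016 Bond=37.6222
V0=43.3479

Risk-neutral probability p* = (R−d)/(u−d) = (1.39−0.89)/(1.41−0.89) = 0.9615.
Terminal payoffs: V(3,0)=18.5300, V(3,1)=111.8300, V(3,2)=94.4500, V(3,3)=119.0800
Node (2,0) S=62.5759: V=(p*·111.8300+(1−p*)·18.5300)/1.39=77.8716; Δ=(111.8300−18.5300)/(88.2320−55.6926)=2.8673; B=V−Δ·S=-101.5515
Node (2,1) S=99.1371: V=(p*·94.4500+(1−p*)·111.8300)/1.39=68.4305; Δ=(94.4500−111.8300)/(139.7833−88.2320)=-0.3371; B=V−Δ·S=101.8536
Node (2,2) S=157.0599: V=(p*·119.0800+(1−p*)·94.4500)/1.39=84.9875; Δ=(119.0800−94.4500)/(221.4545−139.7833)=0.3016; B=V−Δ·S=37.6222
Node (1,0) S=70.3100: V=(p*·68.4305+(1−p*)·77.8716)/1.39=49.4918; Δ=(68.4305−77.8716)/(99.1371−62.5759)=-0.2582; B=V−Δ·S=67.6477
Node (1,1) S=111.3900: V=(p*·84.9875+(1−p*)·68.4305)/1.39=60.6840; Δ=(84.9875−68.4305)/(157.0599−99.1371)=0.2858; B=V−Δ·S=28.8436
Node (0,0) S=79.0000: V=(p*·60.6840+(1−p*)·49.4918)/1.39=43.3479; Δ=(60.6840−49.4918)/(111.3900−70.3100)=0.2724; B=V−Δ·S=21.8245
Self-financing check: at every node Δ·S+B equals the discounted successor values.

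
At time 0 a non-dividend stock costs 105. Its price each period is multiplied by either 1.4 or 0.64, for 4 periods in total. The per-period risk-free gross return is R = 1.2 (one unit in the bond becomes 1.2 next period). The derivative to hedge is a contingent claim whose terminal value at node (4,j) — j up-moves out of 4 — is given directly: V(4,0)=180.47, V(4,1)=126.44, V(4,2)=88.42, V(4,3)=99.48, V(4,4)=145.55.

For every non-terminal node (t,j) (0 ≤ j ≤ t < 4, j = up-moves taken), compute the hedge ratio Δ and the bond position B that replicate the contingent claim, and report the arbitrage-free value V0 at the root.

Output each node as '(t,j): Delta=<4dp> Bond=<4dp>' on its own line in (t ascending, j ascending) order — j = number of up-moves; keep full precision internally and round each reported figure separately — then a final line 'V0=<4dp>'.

(0,0): Delta=0.1187 Bond=41.7439
(1,0): Delta=-0.1697 Bond=69.4733
(1,1): Delta=0.1658 Bond=43.1710
(2,0): Delta=-1.0767 Bond=122.3772
(2,1): Delta=-0.0216 Bond=69.4361
(2,2): Delta=0.1964 Bond=45.5084
(3,0): Delta=-2.5828 Bond=188.3075
(3,1): Delta=-0.8308 Bond=132.0474
(3,2): Delta=0.1105 Bond=65.9219
(3,3): Delta=0.2104 Bond=50.5702
V0=54.2062

No-arbitrage ⇒ martingale measure with p* = (R−d)/(u−d) = 0.7368.
At expiry t=4: V(4,0)=180.4700, V(4,1)=126.4400, V(4,2)=88.4200, V(4,3)=99.4800, V(4,4)=145.5500
(3,0): S=27.5251. Δ = (V_up−V_dn)/(S_up−S_dn) = (126.4400−180.4700)/(38.5352−17.6161) = -2.5828. V = [p*·126.4400 + (1−p*)·180.4700]/1.2 = 117.2154. B = V − Δ·S = 188.3075.
(3,1): S=60.2112. Δ = (V_up−V_dn)/(S_up−S_dn) = (88.4200−126.4400)/(84.2957−38.5352) = -0.8308. V = [p*·88.4200 + (1−p*)·126.4400]/1.2 = 82.0211. B = V − Δ·S = 132.0474.
(3,2): S=131.7120. Δ = (V_up−V_dn)/(S_up−S_dn) = (99.4800−88.4200)/(184.3968−84.2957) = 0.1105. V = [p*·99.4800 + (1−p*)·88.4200]/1.2 = 80.4746. B = V − Δ·S = 65.9219.
(3,3): S=288.1200. Δ = (V_up−V_dn)/(S_up−S_dn) = (145.5500−99.4800)/(403.3680−184.3968) = 0.2104. V = [p*·145.5500 + (1−p*)·99.4800]/1.2 = 111.1886. B = V − Δ·S = 50.5702.
(2,0): S=43.0080. Δ = (V_up−V_dn)/(S_up−S_dn) = (82.0211−117.2154)/(60.2112−27.5251) = -1.0767. V = [p*·82.0211 + (1−p*)·117.2154]/1.2 = 76.0689. B = V − Δ·S = 122.3772.
(2,1): S=94.0800. Δ = (V_up−V_dn)/(S_up−S_dn) = (80.4746−82.0211)/(131.7120−60.2112) = -0.0216. V = [p*·80.4746 + (1−p*)·82.0211]/1.2 = 67.4013. B = V − Δ·S = 69.4361.
(2,2): S=205.8000. Δ = (V_up−V_dn)/(S_up−S_dn) = (111.1886−80.4746)/(288.1200−131.7120) = 0.1964. V = [p*·111.1886 + (1−p*)·80.4746]/1.2 = 85.9216. B = V − Δ·S = 45.5084.
(1,0): S=67.2000. Δ = (V_up−V_dn)/(S_up−S_dn) = (67.4013−76.0689)/(94.0800−43.0080) = -0.1697. V = [p*·67.4013 + (1−p*)·76.0689]/1.2 = 58.0685. B = V − Δ·S = 69.4733.
(1,1): S=147.0000. Δ = (V_up−V_dn)/(S_up−S_dn) = (85.9216−67.4013)/(205.8000−94.0800) = 0.1658. V = [p*·85.9216 + (1−p*)·67.4013]/1.2 = 67.5399. B = V − Δ·S = 43.1710.
(0,0): S=105.0000. Δ = (V_up−V_dn)/(S_up−S_dn) = (67.5399−58.0685)/(147.0000−67.2000) = 0.1187. V = [p*·67.5399 + (1−p*)·58.0685]/1.2 = 54.2062. B = V − Δ·S = 41.7439.
Self-financing check: at every node Δ·S+B equals the discounted successor values.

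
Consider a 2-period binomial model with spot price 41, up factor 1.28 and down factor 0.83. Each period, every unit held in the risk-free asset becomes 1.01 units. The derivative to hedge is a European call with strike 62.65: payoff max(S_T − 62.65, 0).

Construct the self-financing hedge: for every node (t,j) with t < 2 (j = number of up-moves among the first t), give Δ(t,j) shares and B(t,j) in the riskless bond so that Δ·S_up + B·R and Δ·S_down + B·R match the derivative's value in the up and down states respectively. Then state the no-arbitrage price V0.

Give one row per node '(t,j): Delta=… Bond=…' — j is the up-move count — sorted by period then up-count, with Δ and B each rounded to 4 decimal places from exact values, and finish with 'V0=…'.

No-arbitrage ⇒ martingale measure with p* = (R−d)/(u−d) = 0.4000.
At expiry t=2: V(2,0)=0.0000, V(2,1)=0.0000, V(2,2)=4.5244
(1,0): S=34.0300. Δ = (V_up−V_dn)/(S_up−S_dn) = (0.0000−0.0000)/(43.5584−28.2449) = 0.0000. V = [p*·0.0000 + (1−p*)·0.0000]/1.01 = 0.0000. B = V − Δ·S = 0.0000.
(1,1): S=52.4800. Δ = (V_up−V_dn)/(S_up−S_dn) = (4.5244−0.0000)/(67.1744−43.5584) = 0.1916. V = [p*·4.5244 + (1−p*)·0.0000]/1.01 = 1.7918. B = V − Δ·S = -8.2624.
(0,0): S=41.0000. Δ = (V_up−V_dn)/(S_up−S_dn) = (1.7918−0.0000)/(52.4800−34.0300) = 0.0971. V = [p*·1.7918 + (1−p*)·0.0000]/1.01 = 0.7096. B = V − Δ·S = -3.2722.
The time-0 hedge costs 0.7096, which is the no-arbitrage price.

(0,0): Delta=0.0971 Bond=-3.2722
(1,0): Delta=0.0000 Bond=0.0000
(1,1): Delta=0.1916 Bond=-8.2624
V0=0.7096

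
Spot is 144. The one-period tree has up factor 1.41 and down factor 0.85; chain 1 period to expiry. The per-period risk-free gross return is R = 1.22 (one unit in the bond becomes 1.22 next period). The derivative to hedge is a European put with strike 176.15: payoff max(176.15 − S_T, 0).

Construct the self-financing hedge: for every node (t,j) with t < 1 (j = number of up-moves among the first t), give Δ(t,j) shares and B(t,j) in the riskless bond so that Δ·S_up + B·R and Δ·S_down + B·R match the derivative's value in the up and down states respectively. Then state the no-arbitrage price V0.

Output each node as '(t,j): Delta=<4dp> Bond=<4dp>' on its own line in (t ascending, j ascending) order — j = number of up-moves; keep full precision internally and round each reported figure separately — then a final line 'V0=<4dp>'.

Risk-neutral probability p* = (R−d)/(u−d) = (1.22−0.85)/(1.41−0.85) = 0.6607.
Terminal payoffs: V(1,0)=53.7500, V(1,1)=0.0000
Node (0,0) S=144.0000: V=(p*·0.0000+(1−p*)·53.7500)/1.22=14.9480; Δ=(0.0000−53.7500)/(203.0400−122.4000)=-0.6665; B=V−Δ·S=110.9302
Check: Δ(0,0)·S0 + B(0,0) = 14.9480 = V0.

(0,0): Delta=-0.6665 Bond=110.9302
V0=14.9480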